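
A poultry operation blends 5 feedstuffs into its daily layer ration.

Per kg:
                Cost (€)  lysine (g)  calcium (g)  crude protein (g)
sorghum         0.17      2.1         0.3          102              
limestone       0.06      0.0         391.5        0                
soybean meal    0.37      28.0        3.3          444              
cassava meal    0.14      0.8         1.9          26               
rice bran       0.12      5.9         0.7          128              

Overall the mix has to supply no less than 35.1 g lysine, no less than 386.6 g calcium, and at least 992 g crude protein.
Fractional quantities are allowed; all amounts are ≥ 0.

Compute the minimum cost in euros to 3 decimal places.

€0.885

Treat it as an LP. Let x1 = kg of sorghum, x2 = kg of limestone, x3 = kg of soybean meal, x4 = kg of cassava meal, x5 = kg of rice bran.
Minimise 0.17x1 + 0.06x2 + 0.37x3 + 0.14x4 + 0.12x5 s.t.:
  2.1x1 + 28x3 + 0.8x4 + 5.9x5 ≥ 35.1   (lysine)
  0.3x1 + 391.5x2 + 3.3x3 + 1.9x4 + 0.7x5 ≥ 386.6   (calcium)
  102x1 + 444x3 + 26x4 + 128x5 ≥ 992   (crude protein)
  x1, x2, x3, x4, x5 ≥ 0.
The optimal basis is {limestone, soybean meal}; sorghum, cassava meal, rice bran drop out. The calcium and crude protein requirements are met with equality.
So limestone = 0.9687 kg, soybean meal = 2.234 kg.
Hence cost = 0.06·0.9687 + 0.37·2.234 = €0.88470.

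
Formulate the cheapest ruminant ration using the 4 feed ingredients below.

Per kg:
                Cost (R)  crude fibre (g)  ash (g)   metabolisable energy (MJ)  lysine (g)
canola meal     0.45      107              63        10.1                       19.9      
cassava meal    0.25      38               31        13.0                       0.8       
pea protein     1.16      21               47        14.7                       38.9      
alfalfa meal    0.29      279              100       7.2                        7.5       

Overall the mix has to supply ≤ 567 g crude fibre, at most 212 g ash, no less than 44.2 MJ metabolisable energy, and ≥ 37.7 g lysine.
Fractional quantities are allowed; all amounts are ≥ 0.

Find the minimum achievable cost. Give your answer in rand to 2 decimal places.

Treat it as an LP. Let x1 = kg of canola meal, x2 = kg of cassava meal, x3 = kg of pea protein, x4 = kg of alfalfa meal.
min 0.45x1 + 0.25x2 + 1.16x3 + 0.29x4 subject to:
  107x1 + 38x2 + 21x3 + 279x4 ≤ 567   (crude fibre)
  63x1 + 31x2 + 47x3 + 100x4 ≤ 212   (ash)
  10.1x1 + 13x2 + 14.7x3 + 7.2x4 ≥ 44.2   (metabolisable energy)
  19.9x1 + 0.8x2 + 38.9x3 + 7.5x4 ≥ 37.7   (lysine)
  x1, x2, x3, x4 ≥ 0.
The optimal basis is {canola meal, cassava meal}; pea protein, alfalfa meal drop out. Binding constraints: metabolisable energy and lysine.
Solving gives x1 = 1.814, x2 = 1.99.
Cost = 0.45·1.814 + 0.25·1.99 = 1.3138.

R1.31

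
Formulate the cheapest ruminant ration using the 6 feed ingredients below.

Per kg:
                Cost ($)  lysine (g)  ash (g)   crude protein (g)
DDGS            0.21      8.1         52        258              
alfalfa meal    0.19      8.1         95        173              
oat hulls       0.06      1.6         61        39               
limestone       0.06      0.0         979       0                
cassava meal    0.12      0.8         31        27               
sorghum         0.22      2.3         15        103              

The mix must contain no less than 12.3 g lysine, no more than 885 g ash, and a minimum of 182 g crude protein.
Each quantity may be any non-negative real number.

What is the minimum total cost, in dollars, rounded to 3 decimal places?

$0.289

Let x1 = kg of DDGS, x2 = kg of alfalfa meal, x3 = kg of oat hulls, x4 = kg of limestone, x5 = kg of cassava meal, x6 = kg of sorghum.
Minimise 0.21x1 + 0.19x2 + 0.06x3 + 0.06x4 + 0.12x5 + 0.22x6 subject to:
  8.1x1 + 8.1x2 + 1.6x3 + 0.8x5 + 2.3x6 ≥ 12.3   (lysine)
  52x1 + 95x2 + 61x3 + 979x4 + 31x5 + 15x6 ≤ 885   (ash)
  258x1 + 173x2 + 39x3 + 27x5 + 103x6 ≥ 182   (crude protein)
  x1, x2, x3, x4, x5, x6 ≥ 0.
The minimum-cost mix takes nothing from DDGS, oat hulls, limestone, cassava meal, sorghum — only alfalfa meal. There the lysine constraint is tight.
That vertex is x2 = 1.519.
Objective = 0.19·1.519 = 0.28861.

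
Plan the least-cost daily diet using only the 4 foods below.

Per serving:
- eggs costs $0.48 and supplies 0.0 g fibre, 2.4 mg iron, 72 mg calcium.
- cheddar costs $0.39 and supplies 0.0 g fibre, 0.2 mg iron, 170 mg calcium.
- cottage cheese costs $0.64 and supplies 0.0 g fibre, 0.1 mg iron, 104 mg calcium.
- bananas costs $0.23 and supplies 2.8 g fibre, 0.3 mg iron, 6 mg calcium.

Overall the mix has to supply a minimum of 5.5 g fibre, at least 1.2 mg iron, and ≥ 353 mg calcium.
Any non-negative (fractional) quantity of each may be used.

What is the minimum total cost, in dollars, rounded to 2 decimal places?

This is a linear program. Let x1 = servings of eggs, x2 = servings of cheddar, x3 = servings of cottage cheese, x4 = servings of bananas.
min 0.48x1 + 0.39x2 + 0.64x3 + 0.23x4 subject to:
  2.8x4 ≥ 5.5   (fibre)
  2.4x1 + 0.2x2 + 0.1x3 + 0.3x4 ≥ 1.2   (iron)
  72x1 + 170x2 + 104x3 + 6x4 ≥ 353   (calcium)
  x1, x2, x3, x4 ≥ 0.
The minimum-cost mix takes nothing from cottage cheese — only eggs, cheddar, bananas. Binding constraints: fibre, iron, calcium.
So eggs = 0.09039 servings, cheddar = 1.969 servings, bananas = 1.964 servings.
Total cost: 0.48·0.09039 + 0.39·1.969 + 0.23·1.964 = 1.2630.

$1.26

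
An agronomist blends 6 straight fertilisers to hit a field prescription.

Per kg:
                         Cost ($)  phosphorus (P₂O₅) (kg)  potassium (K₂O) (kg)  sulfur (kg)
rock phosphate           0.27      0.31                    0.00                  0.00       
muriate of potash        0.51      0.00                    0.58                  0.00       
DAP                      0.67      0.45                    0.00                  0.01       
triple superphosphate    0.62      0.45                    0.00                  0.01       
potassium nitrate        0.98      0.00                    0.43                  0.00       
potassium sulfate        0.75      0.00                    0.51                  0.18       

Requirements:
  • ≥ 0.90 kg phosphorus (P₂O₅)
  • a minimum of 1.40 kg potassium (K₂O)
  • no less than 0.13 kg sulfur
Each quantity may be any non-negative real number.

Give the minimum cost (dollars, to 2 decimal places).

$2.23

Let x1 = kg of rock phosphate, x2 = kg of muriate of potash, x3 = kg of DAP, x4 = kg of triple superphosphate, x5 = kg of potassium nitrate, x6 = kg of potassium sulfate.
min 0.27x1 + 0.51x2 + 0.67x3 + 0.62x4 + 0.98x5 + 0.75x6 with:
  0.31x1 + 0.45x3 + 0.45x4 ≥ 0.9   (phosphorus (P₂O₅))
  0.58x2 + 0.43x5 + 0.51x6 ≥ 1.4   (potassium (K₂O))
  0.01x3 + 0.01x4 + 0.18x6 ≥ 0.13   (sulfur)
  x1, x2, x3, x4, x5, x6 ≥ 0.
The cheapest feasible vertex uses only rock phosphate, muriate of potash, potassium sulfate; DAP, triple superphosphate, potassium nitrate are not used. There the phosphorus (P₂O₅), potassium (K₂O), sulfur constraints are tight.
Solving gives x1 = 2.903, x2 = 1.779, x6 = 0.7222.
Cost = 0.27·2.903 + 0.51·1.779 + 0.75·0.7222 = 2.2328.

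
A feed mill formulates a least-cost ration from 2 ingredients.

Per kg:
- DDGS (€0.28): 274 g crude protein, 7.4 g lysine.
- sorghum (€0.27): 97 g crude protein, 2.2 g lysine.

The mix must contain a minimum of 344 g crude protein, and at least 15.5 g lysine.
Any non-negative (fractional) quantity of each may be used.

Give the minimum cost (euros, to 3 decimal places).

Let x1 = kg of DDGS, x2 = kg of sorghum.
min 0.28x1 + 0.27x2 subject to:
  274x1 + 97x2 ≥ 344   (crude protein)
  7.4x1 + 2.2x2 ≥ 15.5   (lysine)
  x1, x2 ≥ 0.
The optimal basis is {DDGS}; sorghum drops out. Binding constraint: lysine.
That vertex is x1 = 2.0946.
Hence cost = 0.28·2.0946 = €0.58649.

€0.586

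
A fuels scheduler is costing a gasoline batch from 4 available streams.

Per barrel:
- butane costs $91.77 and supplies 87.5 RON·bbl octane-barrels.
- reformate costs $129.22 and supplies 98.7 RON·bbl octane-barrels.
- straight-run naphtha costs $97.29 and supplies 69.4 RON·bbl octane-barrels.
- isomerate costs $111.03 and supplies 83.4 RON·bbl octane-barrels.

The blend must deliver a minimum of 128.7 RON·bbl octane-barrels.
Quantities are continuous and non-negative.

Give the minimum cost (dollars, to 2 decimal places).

$134.98

Let x1 = barrels of butane, x2 = barrels of reformate, x3 = barrels of straight-run naphtha, x4 = barrels of isomerate.
min 91.77x1 + 129.22x2 + 97.29x3 + 111.03x4 subject to:
  87.5x1 + 98.7x2 + 69.4x3 + 83.4x4 ≥ 128.7   (octane-barrels)
  x1, x2, x3, x4 ≥ 0.
At the optimum only butane is positive (reformate, straight-run naphtha, isomerate = 0). The octane-barrels requirement is met with equality.
That vertex is x1 = 1.4709.
Cost = 91.77·1.4709 = 134.9845.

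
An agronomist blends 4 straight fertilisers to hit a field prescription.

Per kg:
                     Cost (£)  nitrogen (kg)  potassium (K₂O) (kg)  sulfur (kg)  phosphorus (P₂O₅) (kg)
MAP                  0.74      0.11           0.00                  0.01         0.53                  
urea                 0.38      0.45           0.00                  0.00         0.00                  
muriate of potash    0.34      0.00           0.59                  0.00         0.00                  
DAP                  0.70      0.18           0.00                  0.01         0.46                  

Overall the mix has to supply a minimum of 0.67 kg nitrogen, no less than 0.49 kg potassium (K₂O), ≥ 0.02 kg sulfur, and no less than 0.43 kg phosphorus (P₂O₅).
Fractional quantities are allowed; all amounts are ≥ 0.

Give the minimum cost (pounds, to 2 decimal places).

£1.94

Let x1 = kg of MAP, x2 = kg of urea, x3 = kg of muriate of potash, x4 = kg of DAP.
Minimize 0.74x1 + 0.38x2 + 0.34x3 + 0.7x4 subject to:
  0.11x1 + 0.45x2 + 0.18x4 ≥ 0.67   (nitrogen)
  0.59x3 ≥ 0.49   (potassium (K₂O))
  0.01x1 + 0.01x4 ≥ 0.02   (sulfur)
  0.53x1 + 0.46x4 ≥ 0.43   (phosphorus (P₂O₅))
  x1, x2, x3, x4 ≥ 0.
At the optimum only urea, muriate of potash, DAP are positive (MAP = 0). There the nitrogen, potassium (K₂O), sulfur constraints are tight.
Optimal quantities: urea = 0.6889 kg, muriate of potash = 0.8305 kg, DAP = 2 kg.
Cost = 0.38·0.6889 + 0.34·0.8305 + 0.7·2 = 1.9442.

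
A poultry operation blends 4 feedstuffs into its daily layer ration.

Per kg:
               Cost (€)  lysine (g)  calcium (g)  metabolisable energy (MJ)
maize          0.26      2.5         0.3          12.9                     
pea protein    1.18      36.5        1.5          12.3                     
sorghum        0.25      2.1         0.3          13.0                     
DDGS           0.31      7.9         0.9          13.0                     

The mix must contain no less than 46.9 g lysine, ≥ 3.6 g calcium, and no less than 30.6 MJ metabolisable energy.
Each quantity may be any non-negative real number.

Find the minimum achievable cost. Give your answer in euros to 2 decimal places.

Treat it as an LP. Let x1 = kg of maize, x2 = kg of pea protein, x3 = kg of sorghum, x4 = kg of DDGS.
Minimise 0.26x1 + 1.18x2 + 0.25x3 + 0.31x4 s.t.:
  2.5x1 + 36.5x2 + 2.1x3 + 7.9x4 ≥ 46.9   (lysine)
  0.3x1 + 1.5x2 + 0.3x3 + 0.9x4 ≥ 3.6   (calcium)
  12.9x1 + 12.3x2 + 13x3 + 13x4 ≥ 30.6   (metabolisable energy)
  x1, x2, x3, x4 ≥ 0.
The cheapest feasible vertex uses only pea protein, DDGS; maize, sorghum are not used. There the lysine and calcium constraints are tight.
So pea protein = 0.6557 kg, DDGS = 2.907 kg.
Hence cost = 1.18·0.6557 + 0.31·2.907 = €1.6749.

€1.67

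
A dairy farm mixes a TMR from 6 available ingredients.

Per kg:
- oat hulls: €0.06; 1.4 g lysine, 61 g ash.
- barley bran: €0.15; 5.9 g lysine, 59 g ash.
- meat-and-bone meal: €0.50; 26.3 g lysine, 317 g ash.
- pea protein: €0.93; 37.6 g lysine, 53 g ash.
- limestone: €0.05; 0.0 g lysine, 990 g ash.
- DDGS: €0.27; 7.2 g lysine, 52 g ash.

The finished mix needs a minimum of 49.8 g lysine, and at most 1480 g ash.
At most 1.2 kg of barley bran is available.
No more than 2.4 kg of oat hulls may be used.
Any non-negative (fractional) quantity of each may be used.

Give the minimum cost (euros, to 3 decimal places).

€0.947

Let x1 = kg of oat hulls, x2 = kg of barley bran, x3 = kg of meat-and-bone meal, x4 = kg of pea protein, x5 = kg of limestone, x6 = kg of DDGS.
Minimize 0.06x1 + 0.15x2 + 0.5x3 + 0.93x4 + 0.05x5 + 0.27x6 with:
  1.4x1 + 5.9x2 + 26.3x3 + 37.6x4 + 7.2x6 ≥ 49.8   (lysine)
  61x1 + 59x2 + 317x3 + 53x4 + 990x5 + 52x6 ≤ 1480   (ash)
  x2 ≤ 1.2
  x1 ≤ 2.4
  x1, x2, x3, x4, x5, x6 ≥ 0.
The optimal basis is {meat-and-bone meal}; oat hulls, barley bran, pea protein, limestone, DDGS drop out. Binding constraint: lysine.
Solving gives x3 = 1.894.
Cost = 0.5·1.894 = 0.94700.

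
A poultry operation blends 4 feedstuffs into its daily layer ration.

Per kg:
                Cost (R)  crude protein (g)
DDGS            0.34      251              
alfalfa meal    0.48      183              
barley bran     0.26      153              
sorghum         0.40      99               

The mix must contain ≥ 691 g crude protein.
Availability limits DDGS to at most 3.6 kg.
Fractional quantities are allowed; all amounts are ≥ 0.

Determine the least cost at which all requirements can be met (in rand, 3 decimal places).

R0.936

Treat it as an LP. Let x1 = kg of DDGS, x2 = kg of alfalfa meal, x3 = kg of barley bran, x4 = kg of sorghum.
Minimise 0.34x1 + 0.48x2 + 0.26x3 + 0.4x4 subject to:
  251x1 + 183x2 + 153x3 + 99x4 ≥ 691   (crude protein)
  x1 ≤ 3.6
  x1, x2, x3, x4 ≥ 0.
The minimum-cost mix takes nothing from alfalfa meal, barley bran, sorghum — only DDGS. There the crude protein constraint is tight.
Solving gives x1 = 2.753.
Objective = 0.34·2.753 = 0.93602.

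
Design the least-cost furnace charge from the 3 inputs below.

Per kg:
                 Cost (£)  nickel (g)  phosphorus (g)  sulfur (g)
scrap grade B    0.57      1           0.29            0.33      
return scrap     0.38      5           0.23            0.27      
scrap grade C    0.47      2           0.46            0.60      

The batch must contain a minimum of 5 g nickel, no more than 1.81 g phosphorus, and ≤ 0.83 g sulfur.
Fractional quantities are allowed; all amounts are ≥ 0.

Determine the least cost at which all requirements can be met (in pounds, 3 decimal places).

£0.380

This is a linear program. Let x1 = kg of scrap grade B, x2 = kg of return scrap, x3 = kg of scrap grade C.
Minimise 0.57x1 + 0.38x2 + 0.47x3 s.t.:
  1x1 + 5x2 + 2x3 ≥ 5   (nickel)
  0.29x1 + 0.23x2 + 0.46x3 ≤ 1.81   (phosphorus)
  0.33x1 + 0.27x2 + 0.6x3 ≤ 0.83   (sulfur)
  x1, x2, x3 ≥ 0.
The cheapest feasible vertex uses only return scrap; scrap grade B, scrap grade C are not used. The nickel requirement is met with equality.
Optimal quantities: return scrap = 1 kg.
Hence cost = 0.38·1 = £0.38000.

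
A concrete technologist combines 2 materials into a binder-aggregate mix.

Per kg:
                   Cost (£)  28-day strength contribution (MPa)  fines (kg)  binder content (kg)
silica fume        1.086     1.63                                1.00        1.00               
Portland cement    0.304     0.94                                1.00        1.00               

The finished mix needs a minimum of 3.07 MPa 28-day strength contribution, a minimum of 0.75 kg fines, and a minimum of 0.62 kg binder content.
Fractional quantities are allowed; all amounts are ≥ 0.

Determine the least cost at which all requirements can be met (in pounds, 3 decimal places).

£0.993

Treat it as an LP. Let x1 = kg of silica fume, x2 = kg of Portland cement.
min 1.086x1 + 0.304x2 subject to:
  1.63x1 + 0.94x2 ≥ 3.07   (28-day strength contribution)
  1x1 + 1x2 ≥ 0.75   (fines)
  1x1 + 1x2 ≥ 0.62   (binder content)
  x1, x2 ≥ 0.
The cheapest feasible vertex uses only Portland cement; silica fume is not used. The 28-day strength contribution requirement is met with equality.
That vertex is x2 = 3.266.
Objective = 0.304·3.266 = 0.99286.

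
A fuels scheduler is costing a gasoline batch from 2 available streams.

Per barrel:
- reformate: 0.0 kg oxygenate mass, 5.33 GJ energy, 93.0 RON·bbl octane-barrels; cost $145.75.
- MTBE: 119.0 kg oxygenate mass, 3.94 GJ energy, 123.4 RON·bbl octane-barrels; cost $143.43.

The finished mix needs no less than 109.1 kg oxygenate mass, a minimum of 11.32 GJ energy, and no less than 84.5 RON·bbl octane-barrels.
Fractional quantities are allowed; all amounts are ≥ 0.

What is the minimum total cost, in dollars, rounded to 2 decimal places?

This is a linear program. Let x1 = barrels of reformate, x2 = barrels of MTBE.
Minimize 145.75x1 + 143.43x2 with:
  119x2 ≥ 109.1   (oxygenate mass)
  5.33x1 + 3.94x2 ≥ 11.32   (energy)
  93x1 + 123.4x2 ≥ 84.5   (octane-barrels)
  x1, x2 ≥ 0.
Both inputs are positive at the optimum. There the oxygenate mass and energy constraints are tight.
That vertex is x1 = 1.4461, x2 = 0.91681.
Objective = 145.75·1.4461 + 143.43·0.91681 = 342.2671.

$342.27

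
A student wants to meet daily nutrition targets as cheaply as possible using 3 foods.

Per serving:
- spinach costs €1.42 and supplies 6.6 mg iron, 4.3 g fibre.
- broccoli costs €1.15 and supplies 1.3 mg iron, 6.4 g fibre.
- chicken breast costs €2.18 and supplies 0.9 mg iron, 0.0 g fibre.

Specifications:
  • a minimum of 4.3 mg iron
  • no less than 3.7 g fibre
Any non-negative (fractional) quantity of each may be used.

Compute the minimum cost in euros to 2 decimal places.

Treat it as an LP. Let x1 = servings of spinach, x2 = servings of broccoli, x3 = servings of chicken breast.
min 1.42x1 + 1.15x2 + 2.18x3 s.t.:
  6.6x1 + 1.3x2 + 0.9x3 ≥ 4.3   (iron)
  4.3x1 + 6.4x2 ≥ 3.7   (fibre)
  x1, x2, x3 ≥ 0.
The minimum-cost mix takes nothing from chicken breast — only spinach, broccoli. The iron and fibre requirements are met with equality.
Optimal quantities: spinach = 0.6196 servings, broccoli = 0.1618 servings.
Objective = 1.42·0.6196 + 1.15·0.1618 = 1.0659.

€1.07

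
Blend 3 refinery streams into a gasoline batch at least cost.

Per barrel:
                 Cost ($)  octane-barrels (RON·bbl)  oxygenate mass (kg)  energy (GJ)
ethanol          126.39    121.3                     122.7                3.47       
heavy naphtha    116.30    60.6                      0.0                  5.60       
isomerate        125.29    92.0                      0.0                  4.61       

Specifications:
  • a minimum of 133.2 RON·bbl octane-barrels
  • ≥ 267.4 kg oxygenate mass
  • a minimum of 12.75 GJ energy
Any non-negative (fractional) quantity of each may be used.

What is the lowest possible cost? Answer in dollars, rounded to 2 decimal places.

$383.18

Let x1 = barrels of ethanol, x2 = barrels of heavy naphtha, x3 = barrels of isomerate.
Minimise 126.39x1 + 116.3x2 + 125.29x3 with:
  121.3x1 + 60.6x2 + 92x3 ≥ 133.2   (octane-barrels)
  122.7x1 ≥ 267.4   (oxygenate mass)
  3.47x1 + 5.6x2 + 4.61x3 ≥ 12.75   (energy)
  x1, x2, x3 ≥ 0.
The optimal basis is {ethanol, heavy naphtha}; isomerate drops out. The oxygenate mass and energy requirements are met with equality.
Optimal quantities: ethanol = 2.1793 barrels, heavy naphtha = 0.9264 barrels.
Cost = 126.39·2.1793 + 116.3·0.9264 = 383.1820.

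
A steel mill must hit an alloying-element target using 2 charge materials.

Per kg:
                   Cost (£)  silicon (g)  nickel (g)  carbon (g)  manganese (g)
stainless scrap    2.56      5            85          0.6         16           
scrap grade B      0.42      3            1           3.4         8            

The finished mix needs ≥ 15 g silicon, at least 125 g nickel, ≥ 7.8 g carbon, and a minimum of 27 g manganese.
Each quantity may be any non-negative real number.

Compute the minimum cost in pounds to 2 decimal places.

£4.78

Let x1 = kg of stainless scrap, x2 = kg of scrap grade B.
Minimise 2.56x1 + 0.42x2 s.t.:
  5x1 + 3x2 ≥ 15   (silicon)
  85x1 + 1x2 ≥ 125   (nickel)
  0.6x1 + 3.4x2 ≥ 7.8   (carbon)
  16x1 + 8x2 ≥ 27   (manganese)
  x1, x2 ≥ 0.
Both inputs are positive at the optimum. Binding constraints: silicon and nickel.
Optimal quantities: stainless scrap = 1.44 kg, scrap grade B = 2.6 kg.
Hence cost = 2.56·1.44 + 0.42·2.6 = £4.7784.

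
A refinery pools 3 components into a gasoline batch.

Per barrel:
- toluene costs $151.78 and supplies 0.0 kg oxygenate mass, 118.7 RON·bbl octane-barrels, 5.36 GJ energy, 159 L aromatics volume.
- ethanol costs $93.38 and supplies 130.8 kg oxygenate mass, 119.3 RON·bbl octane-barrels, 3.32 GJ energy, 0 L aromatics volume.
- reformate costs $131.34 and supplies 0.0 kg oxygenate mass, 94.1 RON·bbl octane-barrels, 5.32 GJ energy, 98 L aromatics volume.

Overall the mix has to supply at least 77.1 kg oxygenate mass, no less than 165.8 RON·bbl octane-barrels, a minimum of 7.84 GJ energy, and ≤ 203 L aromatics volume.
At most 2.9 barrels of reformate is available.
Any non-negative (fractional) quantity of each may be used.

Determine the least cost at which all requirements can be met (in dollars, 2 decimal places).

Treat it as an LP. Let x1 = barrels of toluene, x2 = barrels of ethanol, x3 = barrels of reformate.
Minimise 151.78x1 + 93.38x2 + 131.34x3 with:
  130.8x2 ≥ 77.1   (oxygenate mass)
  118.7x1 + 119.3x2 + 94.1x3 ≥ 165.8   (octane-barrels)
  5.36x1 + 3.32x2 + 5.32x3 ≥ 7.84   (energy)
  159x1 + 98x3 ≤ 203   (aromatics volume)
  x3 ≤ 2.9
  x1, x2, x3 ≥ 0.
The optimal basis is {ethanol, reformate}; toluene drops out. Binding constraints: oxygenate mass and energy.
Optimal quantities: ethanol = 0.58945 barrels, reformate = 1.1058 barrels.
Objective = 93.38·0.58945 + 131.34·1.1058 = 200.2786.

$200.28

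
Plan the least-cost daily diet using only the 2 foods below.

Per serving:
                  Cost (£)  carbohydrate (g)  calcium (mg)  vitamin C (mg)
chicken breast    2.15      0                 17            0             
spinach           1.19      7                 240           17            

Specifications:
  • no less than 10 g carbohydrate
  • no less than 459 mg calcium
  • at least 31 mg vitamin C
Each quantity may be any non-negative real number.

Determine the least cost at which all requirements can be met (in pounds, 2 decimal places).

This is a linear program. Let x1 = servings of chicken breast, x2 = servings of spinach.
Minimise 2.15x1 + 1.19x2 with:
  7x2 ≥ 10   (carbohydrate)
  17x1 + 240x2 ≥ 459   (calcium)
  17x2 ≥ 31   (vitamin C)
  x1, x2 ≥ 0.
The cheapest feasible vertex uses only spinach; chicken breast is not used. The calcium requirement is met with equality.
Solving gives x2 = 1.913.
Hence cost = 1.19·1.913 = £2.2765.

£2.28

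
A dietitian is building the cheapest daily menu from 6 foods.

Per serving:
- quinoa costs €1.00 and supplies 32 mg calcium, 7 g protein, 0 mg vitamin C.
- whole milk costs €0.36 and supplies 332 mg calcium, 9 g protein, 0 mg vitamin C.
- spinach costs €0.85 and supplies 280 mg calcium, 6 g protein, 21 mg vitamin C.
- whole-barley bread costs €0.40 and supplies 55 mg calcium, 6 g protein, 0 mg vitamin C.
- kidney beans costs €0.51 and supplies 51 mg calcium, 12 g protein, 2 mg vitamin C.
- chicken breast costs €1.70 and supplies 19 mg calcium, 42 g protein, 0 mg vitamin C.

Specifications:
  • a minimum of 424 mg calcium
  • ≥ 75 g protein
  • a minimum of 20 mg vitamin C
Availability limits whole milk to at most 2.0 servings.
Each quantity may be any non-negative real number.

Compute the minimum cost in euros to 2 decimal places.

€3.41

Treat it as an LP. Let x1 = servings of quinoa, x2 = servings of whole milk, x3 = servings of spinach, x4 = servings of whole-barley bread, x5 = servings of kidney beans, x6 = servings of chicken breast.
Minimise 1x1 + 0.36x2 + 0.85x3 + 0.4x4 + 0.51x5 + 1.7x6 with:
  32x1 + 332x2 + 280x3 + 55x4 + 51x5 + 19x6 ≥ 424   (calcium)
  7x1 + 9x2 + 6x3 + 6x4 + 12x5 + 42x6 ≥ 75   (protein)
  21x3 + 2x5 ≥ 20   (vitamin C)
  x2 ≤ 2
  x1, x2, x3, x4, x5, x6 ≥ 0.
The cheapest feasible vertex uses only whole milk, spinach, kidney beans; quinoa, whole-barley bread, chicken breast are not used. There the calcium, protein, vitamin C constraints are tight.
Optimal quantities: whole milk = 0.03137 servings, spinach = 0.3774 servings, kidney beans = 6.038 servings.
Cost = 0.36·0.03137 + 0.85·0.3774 + 0.51·6.038 = 3.4115.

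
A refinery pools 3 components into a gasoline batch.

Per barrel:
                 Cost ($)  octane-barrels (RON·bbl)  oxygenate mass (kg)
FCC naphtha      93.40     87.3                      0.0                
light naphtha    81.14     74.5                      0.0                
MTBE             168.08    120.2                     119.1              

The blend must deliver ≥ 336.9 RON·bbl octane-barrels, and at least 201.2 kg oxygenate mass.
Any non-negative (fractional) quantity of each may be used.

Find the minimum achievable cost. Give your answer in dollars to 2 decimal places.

This is a linear program. Let x1 = barrels of FCC naphtha, x2 = barrels of light naphtha, x3 = barrels of MTBE.
Minimise 93.4x1 + 81.14x2 + 168.08x3 s.t.:
  87.3x1 + 74.5x2 + 120.2x3 ≥ 336.9   (octane-barrels)
  119.1x3 ≥ 201.2   (oxygenate mass)
  x1, x2, x3 ≥ 0.
The cheapest feasible vertex uses only FCC naphtha, MTBE; light naphtha is not used. Binding constraints: octane-barrels and oxygenate mass.
Solving gives x1 = 1.53312, x3 = 1.68934.
Objective = 93.4·1.53312 + 168.08·1.68934 = 427.1377.

$427.14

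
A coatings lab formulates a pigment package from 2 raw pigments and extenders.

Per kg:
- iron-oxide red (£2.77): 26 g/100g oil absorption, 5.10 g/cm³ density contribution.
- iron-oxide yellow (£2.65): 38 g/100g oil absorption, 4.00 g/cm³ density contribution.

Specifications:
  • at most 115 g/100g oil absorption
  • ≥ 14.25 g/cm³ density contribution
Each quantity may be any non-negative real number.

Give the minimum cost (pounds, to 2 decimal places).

£7.74

Set it up as a linear program. Let x1 = kg of iron-oxide red, x2 = kg of iron-oxide yellow.
min 2.77x1 + 2.65x2 with:
  26x1 + 38x2 ≤ 115   (oil absorption)
  5.1x1 + 4x2 ≥ 14.25   (density contribution)
  x1, x2 ≥ 0.
The optimal basis is {iron-oxide red}; iron-oxide yellow drops out. The density contribution requirement is met with equality.
Optimal quantities: iron-oxide red = 2.794 kg.
Total cost: 2.77·2.794 = 7.7394.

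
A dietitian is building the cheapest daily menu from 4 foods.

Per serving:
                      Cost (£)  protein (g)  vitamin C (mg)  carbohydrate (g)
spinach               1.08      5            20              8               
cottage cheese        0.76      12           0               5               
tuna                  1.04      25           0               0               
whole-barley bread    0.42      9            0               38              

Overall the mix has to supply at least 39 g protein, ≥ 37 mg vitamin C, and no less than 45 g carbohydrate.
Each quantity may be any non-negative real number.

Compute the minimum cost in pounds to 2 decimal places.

£3.27

Let x1 = servings of spinach, x2 = servings of cottage cheese, x3 = servings of tuna, x4 = servings of whole-barley bread.
Minimise 1.08x1 + 0.76x2 + 1.04x3 + 0.42x4 with:
  5x1 + 12x2 + 25x3 + 9x4 ≥ 39   (protein)
  20x1 ≥ 37   (vitamin C)
  8x1 + 5x2 + 38x4 ≥ 45   (carbohydrate)
  x1, x2, x3, x4 ≥ 0.
The minimum-cost mix takes nothing from cottage cheese — only spinach, tuna, whole-barley bread. There the protein, vitamin C, carbohydrate constraints are tight.
Optimal quantities: spinach = 1.85 servings, tuna = 0.9039 servings, whole-barley bread = 0.7947 servings.
Objective = 1.08·1.85 + 1.04·0.9039 + 0.42·0.7947 = 3.2718.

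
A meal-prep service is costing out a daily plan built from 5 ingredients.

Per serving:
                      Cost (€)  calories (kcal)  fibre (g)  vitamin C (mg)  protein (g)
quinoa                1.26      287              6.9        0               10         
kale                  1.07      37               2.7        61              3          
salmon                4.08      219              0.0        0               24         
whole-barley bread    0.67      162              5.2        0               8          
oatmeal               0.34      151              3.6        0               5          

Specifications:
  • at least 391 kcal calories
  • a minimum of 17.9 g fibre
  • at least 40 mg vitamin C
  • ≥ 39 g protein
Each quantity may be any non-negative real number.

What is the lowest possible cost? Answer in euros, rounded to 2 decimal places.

This is a linear program. Let x1 = servings of quinoa, x2 = servings of kale, x3 = servings of salmon, x4 = servings of whole-barley bread, x5 = servings of oatmeal.
Minimise 1.26x1 + 1.07x2 + 4.08x3 + 0.67x4 + 0.34x5 subject to:
  287x1 + 37x2 + 219x3 + 162x4 + 151x5 ≥ 391   (calories)
  6.9x1 + 2.7x2 + 5.2x4 + 3.6x5 ≥ 17.9   (fibre)
  61x2 ≥ 40   (vitamin C)
  10x1 + 3x2 + 24x3 + 8x4 + 5x5 ≥ 39   (protein)
  x1, x2, x3, x4, x5 ≥ 0.
At the optimum only kale, oatmeal are positive (quinoa, salmon, whole-barley bread = 0). The vitamin C and protein requirements are met with equality.
Optimal quantities: kale = 0.6557 servings, oatmeal = 7.407 servings.
Cost = 1.07·0.6557 + 0.34·7.407 = 3.2200.

€3.22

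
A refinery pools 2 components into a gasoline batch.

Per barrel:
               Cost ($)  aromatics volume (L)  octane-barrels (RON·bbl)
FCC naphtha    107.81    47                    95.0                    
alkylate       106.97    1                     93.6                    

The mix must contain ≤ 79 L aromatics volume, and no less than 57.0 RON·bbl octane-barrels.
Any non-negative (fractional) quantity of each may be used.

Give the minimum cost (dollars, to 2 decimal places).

$64.69

Set it up as a linear program. Let x1 = barrels of FCC naphtha, x2 = barrels of alkylate.
Minimise 107.81x1 + 106.97x2 subject to:
  47x1 + 1x2 ≤ 79   (aromatics volume)
  95x1 + 93.6x2 ≥ 57   (octane-barrels)
  x1, x2 ≥ 0.
The minimum-cost mix takes nothing from alkylate — only FCC naphtha. The octane-barrels requirement is met with equality.
Optimal quantities: FCC naphtha = 0.6 barrels.
Objective = 107.81·0.6 = 64.6860.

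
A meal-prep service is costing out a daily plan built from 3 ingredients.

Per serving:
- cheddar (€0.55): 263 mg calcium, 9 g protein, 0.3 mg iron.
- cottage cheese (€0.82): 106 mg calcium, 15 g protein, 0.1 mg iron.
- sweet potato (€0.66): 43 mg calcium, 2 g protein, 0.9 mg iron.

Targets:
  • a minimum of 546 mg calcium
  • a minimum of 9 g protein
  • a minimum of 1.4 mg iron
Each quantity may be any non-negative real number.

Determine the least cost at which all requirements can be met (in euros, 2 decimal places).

€1.66

Let x1 = servings of cheddar, x2 = servings of cottage cheese, x3 = servings of sweet potato.
Minimise 0.55x1 + 0.82x2 + 0.66x3 with:
  263x1 + 106x2 + 43x3 ≥ 546   (calcium)
  9x1 + 15x2 + 2x3 ≥ 9   (protein)
  0.3x1 + 0.1x2 + 0.9x3 ≥ 1.4   (iron)
  x1, x2, x3 ≥ 0.
The minimum-cost mix takes nothing from cottage cheese — only cheddar, sweet potato. The calcium and iron requirements are met with equality.
Solving gives x1 = 1.927, x3 = 0.9133.
Hence cost = 0.55·1.927 + 0.66·0.9133 = €1.6626.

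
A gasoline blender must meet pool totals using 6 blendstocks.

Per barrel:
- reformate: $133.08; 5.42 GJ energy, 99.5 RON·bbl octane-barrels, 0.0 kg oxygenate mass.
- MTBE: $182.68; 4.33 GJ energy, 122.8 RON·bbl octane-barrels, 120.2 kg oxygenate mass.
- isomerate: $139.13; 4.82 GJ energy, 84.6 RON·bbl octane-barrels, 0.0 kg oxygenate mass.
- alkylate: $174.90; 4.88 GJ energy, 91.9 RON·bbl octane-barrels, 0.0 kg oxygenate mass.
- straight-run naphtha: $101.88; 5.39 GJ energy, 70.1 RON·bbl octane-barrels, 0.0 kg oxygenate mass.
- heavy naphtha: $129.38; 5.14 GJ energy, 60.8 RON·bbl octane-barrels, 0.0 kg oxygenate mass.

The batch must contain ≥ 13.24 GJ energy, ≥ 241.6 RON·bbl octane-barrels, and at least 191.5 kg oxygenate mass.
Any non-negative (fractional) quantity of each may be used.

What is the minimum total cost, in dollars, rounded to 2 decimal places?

$410.91

Set it up as a linear program. Let x1 = barrels of reformate, x2 = barrels of MTBE, x3 = barrels of isomerate, x4 = barrels of alkylate, x5 = barrels of straight-run naphtha, x6 = barrels of heavy naphtha.
Minimize 133.08x1 + 182.68x2 + 139.13x3 + 174.9x4 + 101.88x5 + 129.38x6 s.t.:
  5.42x1 + 4.33x2 + 4.82x3 + 4.88x4 + 5.39x5 + 5.14x6 ≥ 13.24   (energy)
  99.5x1 + 122.8x2 + 84.6x3 + 91.9x4 + 70.1x5 + 60.8x6 ≥ 241.6   (octane-barrels)
  120.2x2 ≥ 191.5   (oxygenate mass)
  x1, x2, x3, x4, x5, x6 ≥ 0.
The cheapest feasible vertex uses only MTBE, straight-run naphtha; reformate, isomerate, alkylate, heavy naphtha are not used. Binding constraints: energy and oxygenate mass.
Solving gives x2 = 1.5932, x5 = 1.1765.
Cost = 182.68·1.5932 + 101.88·1.1765 = 410.9076.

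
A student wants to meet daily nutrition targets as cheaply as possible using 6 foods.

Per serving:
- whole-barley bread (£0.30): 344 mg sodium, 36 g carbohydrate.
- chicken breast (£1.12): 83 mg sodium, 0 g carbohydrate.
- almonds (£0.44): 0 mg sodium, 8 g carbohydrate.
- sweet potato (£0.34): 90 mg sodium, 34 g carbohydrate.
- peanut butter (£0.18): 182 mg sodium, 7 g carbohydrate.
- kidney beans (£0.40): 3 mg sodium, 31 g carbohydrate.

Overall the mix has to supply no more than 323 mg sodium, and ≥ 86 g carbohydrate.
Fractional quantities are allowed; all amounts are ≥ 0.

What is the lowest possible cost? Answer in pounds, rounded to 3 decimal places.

Let x1 = servings of whole-barley bread, x2 = servings of chicken breast, x3 = servings of almonds, x4 = servings of sweet potato, x5 = servings of peanut butter, x6 = servings of kidney beans.
Minimize 0.3x1 + 1.12x2 + 0.44x3 + 0.34x4 + 0.18x5 + 0.4x6 subject to:
  344x1 + 83x2 + 90x4 + 182x5 + 3x6 ≤ 323   (sodium)
  36x1 + 8x3 + 34x4 + 7x5 + 31x6 ≥ 86   (carbohydrate)
  x1, x2, x3, x4, x5, x6 ≥ 0.
The optimal basis is {whole-barley bread, sweet potato}; chicken breast, almonds, peanut butter, kidney beans drop out. Binding constraints: sodium and carbohydrate.
Optimal quantities: whole-barley bread = 0.3834 servings, sweet potato = 2.123 servings.
Objective = 0.3·0.3834 + 0.34·2.123 = 0.83684.

£0.837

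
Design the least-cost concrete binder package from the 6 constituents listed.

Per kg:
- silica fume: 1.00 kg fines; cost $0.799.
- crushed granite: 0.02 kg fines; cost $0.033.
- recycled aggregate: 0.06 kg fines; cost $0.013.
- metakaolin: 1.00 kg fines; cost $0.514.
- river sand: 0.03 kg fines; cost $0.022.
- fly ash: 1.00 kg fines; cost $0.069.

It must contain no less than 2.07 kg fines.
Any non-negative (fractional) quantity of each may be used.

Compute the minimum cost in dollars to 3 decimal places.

Let x1 = kg of silica fume, x2 = kg of crushed granite, x3 = kg of recycled aggregate, x4 = kg of metakaolin, x5 = kg of river sand, x6 = kg of fly ash.
Minimize 0.799x1 + 0.033x2 + 0.013x3 + 0.514x4 + 0.022x5 + 0.069x6 with:
  1x1 + 0.02x2 + 0.06x3 + 1x4 + 0.03x5 + 1x6 ≥ 2.07   (fines)
  x1, x2, x3, x4, x5, x6 ≥ 0.
The cheapest feasible vertex uses only fly ash; silica fume, crushed granite, recycled aggregate, metakaolin, river sand are not used. The fines requirement is met with equality.
Optimal quantities: fly ash = 2.07 kg.
Objective = 0.069·2.07 = 0.14283.

$0.143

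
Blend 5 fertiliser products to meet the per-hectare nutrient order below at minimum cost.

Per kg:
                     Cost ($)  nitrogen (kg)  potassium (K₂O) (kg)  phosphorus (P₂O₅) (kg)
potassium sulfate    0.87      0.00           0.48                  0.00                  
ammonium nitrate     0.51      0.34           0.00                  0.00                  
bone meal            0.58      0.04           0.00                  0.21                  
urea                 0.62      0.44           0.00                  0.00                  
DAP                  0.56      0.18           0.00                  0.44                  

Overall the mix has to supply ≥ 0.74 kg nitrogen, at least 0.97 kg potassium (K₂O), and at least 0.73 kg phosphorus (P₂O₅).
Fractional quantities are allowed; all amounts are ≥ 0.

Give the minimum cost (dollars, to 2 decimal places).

$3.31

This is a linear program. Let x1 = kg of potassium sulfate, x2 = kg of ammonium nitrate, x3 = kg of bone meal, x4 = kg of urea, x5 = kg of DAP.
Minimise 0.87x1 + 0.51x2 + 0.58x3 + 0.62x4 + 0.56x5 with:
  0.34x2 + 0.04x3 + 0.44x4 + 0.18x5 ≥ 0.74   (nitrogen)
  0.48x1 ≥ 0.97   (potassium (K₂O))
  0.21x3 + 0.44x5 ≥ 0.73   (phosphorus (P₂O₅))
  x1, x2, x3, x4, x5 ≥ 0.
The minimum-cost mix takes nothing from ammonium nitrate, bone meal — only potassium sulfate, urea, DAP. There the nitrogen, potassium (K₂O), phosphorus (P₂O₅) constraints are tight.
So potassium sulfate = 2.021 kg, urea = 1.003 kg, DAP = 1.659 kg.
Objective = 0.87·2.021 + 0.62·1.003 + 0.56·1.659 = 3.3092.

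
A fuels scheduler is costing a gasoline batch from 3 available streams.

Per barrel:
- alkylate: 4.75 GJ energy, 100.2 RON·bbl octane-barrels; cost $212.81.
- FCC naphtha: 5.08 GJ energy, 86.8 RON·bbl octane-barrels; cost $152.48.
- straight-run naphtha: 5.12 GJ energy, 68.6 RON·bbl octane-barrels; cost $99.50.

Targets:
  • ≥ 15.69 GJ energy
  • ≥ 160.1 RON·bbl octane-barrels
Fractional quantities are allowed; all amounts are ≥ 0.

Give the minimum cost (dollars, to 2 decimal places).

$304.91

Let x1 = barrels of alkylate, x2 = barrels of FCC naphtha, x3 = barrels of straight-run naphtha.
Minimize 212.81x1 + 152.48x2 + 99.5x3 subject to:
  4.75x1 + 5.08x2 + 5.12x3 ≥ 15.69   (energy)
  100.2x1 + 86.8x2 + 68.6x3 ≥ 160.1   (octane-barrels)
  x1, x2, x3 ≥ 0.
The cheapest feasible vertex uses only straight-run naphtha; alkylate, FCC naphtha are not used. The energy requirement is met with equality.
Solving gives x3 = 3.06445.
Hence cost = 99.5·3.06445 = $304.9128.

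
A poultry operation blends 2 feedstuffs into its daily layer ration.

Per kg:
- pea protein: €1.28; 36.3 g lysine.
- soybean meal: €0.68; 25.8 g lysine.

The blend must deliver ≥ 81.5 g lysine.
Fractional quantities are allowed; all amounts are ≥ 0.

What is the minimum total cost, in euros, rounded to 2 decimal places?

€2.15

Treat it as an LP. Let x1 = kg of pea protein, x2 = kg of soybean meal.
Minimize 1.28x1 + 0.68x2 with:
  36.3x1 + 25.8x2 ≥ 81.5   (lysine)
  x1, x2 ≥ 0.
The cheapest feasible vertex uses only soybean meal; pea protein is not used. The lysine requirement is met with equality.
Solving gives x2 = 3.159.
Hence cost = 0.68·3.159 = €2.1481.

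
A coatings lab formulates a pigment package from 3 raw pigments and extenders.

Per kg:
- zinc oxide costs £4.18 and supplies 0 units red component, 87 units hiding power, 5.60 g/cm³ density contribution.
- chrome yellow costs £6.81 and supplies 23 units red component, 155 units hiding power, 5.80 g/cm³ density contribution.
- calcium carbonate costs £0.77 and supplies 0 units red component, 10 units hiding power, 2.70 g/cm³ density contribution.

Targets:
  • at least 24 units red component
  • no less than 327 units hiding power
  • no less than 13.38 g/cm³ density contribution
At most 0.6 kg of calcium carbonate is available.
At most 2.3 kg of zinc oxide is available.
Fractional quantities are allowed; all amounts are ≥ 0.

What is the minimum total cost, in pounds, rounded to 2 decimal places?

£14.53

This is a linear program. Let x1 = kg of zinc oxide, x2 = kg of chrome yellow, x3 = kg of calcium carbonate.
Minimise 4.18x1 + 6.81x2 + 0.77x3 subject to:
  23x2 ≥ 24   (red component)
  87x1 + 155x2 + 10x3 ≥ 327   (hiding power)
  5.6x1 + 5.8x2 + 2.7x3 ≥ 13.38   (density contribution)
  x3 ≤ 0.6
  x1 ≤ 2.3
  x1, x2, x3 ≥ 0.
The minimum-cost mix takes nothing from zinc oxide — only chrome yellow, calcium carbonate. The hiding power and density contribution requirements are met with equality.
So chrome yellow = 2.078 kg, calcium carbonate = 0.4918 kg.
Cost = 6.81·2.078 + 0.77·0.4918 = 14.5299.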